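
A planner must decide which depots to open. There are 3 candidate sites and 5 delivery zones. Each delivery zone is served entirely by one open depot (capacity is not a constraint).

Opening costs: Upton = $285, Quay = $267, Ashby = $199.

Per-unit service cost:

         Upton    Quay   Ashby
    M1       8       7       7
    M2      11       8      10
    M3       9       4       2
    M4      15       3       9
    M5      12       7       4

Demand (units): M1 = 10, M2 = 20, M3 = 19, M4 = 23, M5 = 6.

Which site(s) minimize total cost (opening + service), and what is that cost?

For any fixed open set, each delivery zone goes to its cheapest open site; total = fixed + service.
{Quay}: M1→Quay 7·10=70, M2→Quay 8·20=160, M3→Quay 4·19=76, M4→Quay 3·23=69, M5→Quay 7·6=42. Service 417; fixed 267; total 684.
{Ashby}: service 539 + fixed 199 = 738
{Quay, Ashby}: service 361 + fixed 466 = 827
{Upton, Quay, Ashby}: service 361 + fixed 751 = 1112
No other subset beats 684.

Open Quay only; minimum total cost 684.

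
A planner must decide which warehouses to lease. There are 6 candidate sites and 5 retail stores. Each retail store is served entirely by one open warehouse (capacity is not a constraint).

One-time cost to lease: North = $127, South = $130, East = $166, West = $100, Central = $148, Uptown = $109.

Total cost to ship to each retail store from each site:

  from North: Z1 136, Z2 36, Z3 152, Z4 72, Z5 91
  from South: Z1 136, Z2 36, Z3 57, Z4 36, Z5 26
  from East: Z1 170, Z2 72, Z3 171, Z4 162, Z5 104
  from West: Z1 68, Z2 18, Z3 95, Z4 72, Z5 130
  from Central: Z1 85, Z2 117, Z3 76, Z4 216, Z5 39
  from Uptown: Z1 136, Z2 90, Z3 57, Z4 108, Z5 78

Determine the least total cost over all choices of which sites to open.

Minimum total cost: 421

For any fixed open set, each retail store goes to its cheapest open site; total = fixed + service.
{South}: Z1→South 136, Z2→South 36, Z3→South 57, Z4→South 36, Z5→South 26. Service 291; fixed 130; total 421.
{South, West}: Z1→West 68, Z2→West 18, Z3→South 57, Z4→South 36, Z5→South 26. Service 205; fixed 230; total 435.
{West}: Z1→West 68, Z2→West 18, Z3→West 95, Z4→West 72, Z5→West 130. Service 383; fixed 100; total 483.
{North, South, East, West, Central, Uptown}: service 205 + fixed 780 = 985
No other subset beats 421.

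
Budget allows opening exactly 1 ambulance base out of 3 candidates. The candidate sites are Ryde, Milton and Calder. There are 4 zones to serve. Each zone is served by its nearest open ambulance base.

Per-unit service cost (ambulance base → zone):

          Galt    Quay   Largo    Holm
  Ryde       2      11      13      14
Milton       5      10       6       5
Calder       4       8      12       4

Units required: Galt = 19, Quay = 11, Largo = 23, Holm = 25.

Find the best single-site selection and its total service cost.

With exactly 1 open, each zone uses its cheapest among the chosen.
{Milton}: Galt→Milton 5·19=95, Quay→Milton 10·11=110, Largo→Milton 6·23=138, Holm→Milton 5·25=125. Service cost 468.
{Calder}: service cost 540
{Ryde}: service cost 808
Among all 3 size-1 choices, {Milton} is lowest.

Choose Milton only; total service cost 468.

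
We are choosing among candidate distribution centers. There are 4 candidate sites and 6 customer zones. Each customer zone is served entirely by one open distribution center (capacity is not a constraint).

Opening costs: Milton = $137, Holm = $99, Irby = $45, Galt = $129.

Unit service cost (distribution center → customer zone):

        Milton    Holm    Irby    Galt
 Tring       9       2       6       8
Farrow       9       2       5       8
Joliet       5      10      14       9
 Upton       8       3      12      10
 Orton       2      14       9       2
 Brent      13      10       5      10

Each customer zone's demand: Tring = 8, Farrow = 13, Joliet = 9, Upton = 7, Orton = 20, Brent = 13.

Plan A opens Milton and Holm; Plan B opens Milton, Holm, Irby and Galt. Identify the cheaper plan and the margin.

Plan A is cheaper by 109.

Plan A: {Milton, Holm}: Tring→Holm 2·8=16, Farrow→Holm 2·13=26, Joliet→Milton 5·9=45, Upton→Holm 3·7=21, Orton→Milton 2·20=40, Brent→Holm 10·13=130. Service 278; fixed 236; total 514.
Plan B: {Milton, Holm, Irby, Galt}: Tring→Holm 2·8=16, Farrow→Holm 2·13=26, Joliet→Milton 5·9=45, Upton→Holm 3·7=21, Orton→Milton 2·20=40, Brent→Irby 5·13=65. Service 213; fixed 410; total 623.
Difference: |514 − 623| = 109.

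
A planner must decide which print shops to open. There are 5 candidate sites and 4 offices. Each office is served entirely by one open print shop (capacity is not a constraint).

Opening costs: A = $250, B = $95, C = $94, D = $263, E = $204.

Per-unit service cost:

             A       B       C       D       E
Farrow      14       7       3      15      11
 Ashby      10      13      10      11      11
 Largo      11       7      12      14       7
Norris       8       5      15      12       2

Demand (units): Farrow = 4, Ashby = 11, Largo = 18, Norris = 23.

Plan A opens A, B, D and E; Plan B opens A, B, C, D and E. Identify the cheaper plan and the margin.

Plan A is cheaper by 78.

Plan A: {A, B, D, E}: Farrow→B 7·4=28, Ashby→A 10·11=110, Largo→B 7·18=126, Norris→E 2·23=46. Service 310; fixed 812; total 1122.
Plan B: {A, B, C, D, E}: Farrow→C 3·4=12, Ashby→A 10·11=110, Largo→B 7·18=126, Norris→E 2·23=46. Service 294; fixed 906; total 1200.
Difference: |1122 − 1200| = 78.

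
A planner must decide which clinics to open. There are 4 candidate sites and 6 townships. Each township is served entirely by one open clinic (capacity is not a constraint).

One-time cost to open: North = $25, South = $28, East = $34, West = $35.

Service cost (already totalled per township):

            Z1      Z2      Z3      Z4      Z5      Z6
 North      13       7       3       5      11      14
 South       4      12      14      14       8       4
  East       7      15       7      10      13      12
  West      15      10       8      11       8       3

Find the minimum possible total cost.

For any fixed open set, each township goes to its cheapest open site; total = fixed + service.
{North}: Z1→North 13, Z2→North 7, Z3→North 3, Z4→North 5, Z5→North 11, Z6→North 14. Service 53; fixed 25; total 78.
{North, South}: service 31 + fixed 53 = 84
{South}: Z1→South 4, Z2→South 12, Z3→South 14, Z4→South 14, Z5→South 8, Z6→South 4. Service 56; fixed 28; total 84.
{North, South, East, West}: service 30 + fixed 122 = 152
(All 15 nonempty subsets were checked; North only is lowest.)

Minimum total cost: 78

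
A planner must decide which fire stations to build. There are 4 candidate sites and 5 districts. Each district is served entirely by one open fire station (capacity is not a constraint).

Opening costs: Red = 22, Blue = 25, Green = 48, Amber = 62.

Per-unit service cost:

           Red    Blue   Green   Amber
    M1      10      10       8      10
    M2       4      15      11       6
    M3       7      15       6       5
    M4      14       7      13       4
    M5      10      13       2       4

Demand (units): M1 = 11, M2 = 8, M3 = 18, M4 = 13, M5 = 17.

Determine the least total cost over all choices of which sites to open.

For any fixed open set, each district goes to its cheapest open site; total = fixed + service.
{Green, Amber}: M1→Green 8·11=88, M2→Amber 6·8=48, M3→Amber 5·18=90, M4→Amber 4·13=52, M5→Green 2·17=34. Service 312; fixed 110; total 422.
{Red, Green, Amber}: service 296 + fixed 132 = 428
{Amber}: M1→Amber 10·11=110, M2→Amber 6·8=48, M3→Amber 5·18=90, M4→Amber 4·13=52, M5→Amber 4·17=68. Service 368; fixed 62; total 430.
{Red, Blue, Green, Amber}: service 296 + fixed 157 = 453
(All 15 nonempty subsets were checked; Green and Amber is lowest.)

Minimum total cost: 422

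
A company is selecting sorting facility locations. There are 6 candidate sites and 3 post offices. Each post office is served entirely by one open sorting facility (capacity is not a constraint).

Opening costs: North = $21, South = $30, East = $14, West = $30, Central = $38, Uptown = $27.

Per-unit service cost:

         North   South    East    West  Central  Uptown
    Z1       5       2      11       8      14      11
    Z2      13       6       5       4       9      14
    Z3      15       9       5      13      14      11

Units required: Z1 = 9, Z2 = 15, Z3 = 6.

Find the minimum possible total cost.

For any fixed open set, each post office goes to its cheapest open site; total = fixed + service.
{South, East}: Z1→South 2·9=18, Z2→East 5·15=75, Z3→East 5·6=30. Service 123; fixed 44; total 167.
{South, East, West}: service 108 + fixed 74 = 182
{North, East}: service 150 + fixed 35 = 185
{North, South, East, West, Central, Uptown}: service 108 + fixed 160 = 268
No other subset beats 167.

Minimum total cost: 167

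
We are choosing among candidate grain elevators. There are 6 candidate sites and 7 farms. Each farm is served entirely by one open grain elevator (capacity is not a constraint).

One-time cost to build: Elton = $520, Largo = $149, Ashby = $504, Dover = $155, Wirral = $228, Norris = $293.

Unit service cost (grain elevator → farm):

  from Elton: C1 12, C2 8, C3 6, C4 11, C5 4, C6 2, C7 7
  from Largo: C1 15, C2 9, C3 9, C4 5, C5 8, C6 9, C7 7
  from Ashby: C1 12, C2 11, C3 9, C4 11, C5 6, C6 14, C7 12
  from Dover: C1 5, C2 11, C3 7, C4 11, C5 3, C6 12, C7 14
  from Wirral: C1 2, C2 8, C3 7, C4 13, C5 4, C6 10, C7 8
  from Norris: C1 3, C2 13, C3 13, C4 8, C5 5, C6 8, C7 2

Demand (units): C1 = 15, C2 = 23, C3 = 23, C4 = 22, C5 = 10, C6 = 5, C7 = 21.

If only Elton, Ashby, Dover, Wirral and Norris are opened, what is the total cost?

Total cost: 2310

Each farm is assigned to its cheapest site among the open ones.
{Elton, Ashby, Dover, Wirral, Norris}: C1→Wirral 2·15=30, C2→Elton 8·23=184, C3→Elton 6·23=138, C4→Norris 8·22=176, C5→Dover 3·10=30, C6→Elton 2·5=10, C7→Norris 2·21=42. Service 610; fixed 1700; total 2310.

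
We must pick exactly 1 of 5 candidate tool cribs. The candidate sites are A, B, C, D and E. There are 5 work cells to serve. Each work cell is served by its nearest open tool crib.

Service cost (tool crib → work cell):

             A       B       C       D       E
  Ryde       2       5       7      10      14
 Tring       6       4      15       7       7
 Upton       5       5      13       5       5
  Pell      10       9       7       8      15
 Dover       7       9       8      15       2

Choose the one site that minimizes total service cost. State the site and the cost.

Choose A only; total service cost 30.

With exactly 1 open, each work cell uses its cheapest among the chosen.
{A}: Ryde→A 2, Tring→A 6, Upton→A 5, Pell→A 10, Dover→A 7. Service cost 30.
{B}: service cost 32
{E}: service cost 43
Among all 5 size-1 choices, {A} is lowest.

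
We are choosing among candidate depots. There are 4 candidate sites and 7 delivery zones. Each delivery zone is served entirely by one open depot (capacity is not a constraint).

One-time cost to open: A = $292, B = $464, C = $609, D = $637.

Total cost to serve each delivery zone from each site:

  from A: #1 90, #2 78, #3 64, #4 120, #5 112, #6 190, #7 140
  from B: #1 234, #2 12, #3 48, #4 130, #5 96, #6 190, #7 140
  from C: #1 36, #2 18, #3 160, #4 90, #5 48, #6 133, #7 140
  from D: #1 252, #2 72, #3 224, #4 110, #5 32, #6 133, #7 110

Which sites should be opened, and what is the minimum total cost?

For any fixed open set, each delivery zone goes to its cheapest open site; total = fixed + service.
{A}: #1→A 90, #2→A 78, #3→A 64, #4→A 120, #5→A 112, #6→A 190, #7→A 140. Service 794; fixed 292; total 1086.
{C}: #1→C 36, #2→C 18, #3→C 160, #4→C 90, #5→C 48, #6→C 133, #7→C 140. Service 625; fixed 609; total 1234.
{B}: #1→B 234, #2→B 12, #3→B 48, #4→B 130, #5→B 96, #6→B 190, #7→B 140. Service 850; fixed 464; total 1314.
{A, B, C, D}: service 461 + fixed 2002 = 2463
No other subset beats 1086.

Open A only; minimum total cost 1086.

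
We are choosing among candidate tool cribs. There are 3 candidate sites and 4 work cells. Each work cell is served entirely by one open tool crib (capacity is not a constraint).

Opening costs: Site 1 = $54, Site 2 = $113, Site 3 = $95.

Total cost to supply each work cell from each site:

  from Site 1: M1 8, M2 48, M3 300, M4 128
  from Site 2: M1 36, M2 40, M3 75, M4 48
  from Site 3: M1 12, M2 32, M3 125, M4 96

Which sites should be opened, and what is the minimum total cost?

For any fixed open set, each work cell goes to its cheapest open site; total = fixed + service.
{Site 2}: M1→Site 2 36, M2→Site 2 40, M3→Site 2 75, M4→Site 2 48. Service 199; fixed 113; total 312.
{Site 1, Site 2}: service 171 + fixed 167 = 338
{Site 3}: service 265 + fixed 95 = 360
{Site 1, Site 2, Site 3}: service 163 + fixed 262 = 425
No other subset beats 312.

Open Site 2 only; minimum total cost 312.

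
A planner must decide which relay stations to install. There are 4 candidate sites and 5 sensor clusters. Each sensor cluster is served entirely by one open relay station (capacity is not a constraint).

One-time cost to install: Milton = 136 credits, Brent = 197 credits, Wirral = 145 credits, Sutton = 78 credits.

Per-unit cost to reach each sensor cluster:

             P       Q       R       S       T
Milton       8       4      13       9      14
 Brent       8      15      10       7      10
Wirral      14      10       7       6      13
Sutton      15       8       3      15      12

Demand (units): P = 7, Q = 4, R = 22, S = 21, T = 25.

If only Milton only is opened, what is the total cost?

Total cost: 1033

Each sensor cluster is assigned to its cheapest site among the open ones.
{Milton}: P→Milton 8·7=56, Q→Milton 4·4=16, R→Milton 13·22=286, S→Milton 9·21=189, T→Milton 14·25=350. Service 897; fixed 136; total 1033.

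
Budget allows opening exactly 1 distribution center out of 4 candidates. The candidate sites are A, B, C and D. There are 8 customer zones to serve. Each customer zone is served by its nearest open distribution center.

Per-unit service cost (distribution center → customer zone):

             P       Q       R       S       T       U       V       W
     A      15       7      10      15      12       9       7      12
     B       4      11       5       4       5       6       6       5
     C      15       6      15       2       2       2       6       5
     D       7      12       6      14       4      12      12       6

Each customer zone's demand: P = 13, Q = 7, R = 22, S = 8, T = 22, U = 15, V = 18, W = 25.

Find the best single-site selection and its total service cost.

With exactly 1 open, each customer zone uses its cheapest among the chosen.
{B}: P→B 4·13=52, Q→B 11·7=77, R→B 5·22=110, S→B 4·8=32, T→B 5·22=110, U→B 6·15=90, V→B 6·18=108, W→B 5·25=125. Service cost 704.
{C}: service cost 890
{D}: service cost 1053
Among all 4 size-1 choices, {B} is lowest.

Choose B only; total service cost 704.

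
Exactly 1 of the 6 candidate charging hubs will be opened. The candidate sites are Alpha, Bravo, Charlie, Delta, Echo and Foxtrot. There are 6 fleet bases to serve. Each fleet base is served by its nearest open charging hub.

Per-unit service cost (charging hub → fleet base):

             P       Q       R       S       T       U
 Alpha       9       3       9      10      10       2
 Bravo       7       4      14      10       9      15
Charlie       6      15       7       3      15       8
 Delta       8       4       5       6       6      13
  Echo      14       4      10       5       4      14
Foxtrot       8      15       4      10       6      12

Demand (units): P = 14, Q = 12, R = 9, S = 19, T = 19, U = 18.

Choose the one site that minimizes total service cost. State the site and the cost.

With exactly 1 open, each fleet base uses its cheapest among the chosen.
{Alpha}: P→Alpha 9·14=126, Q→Alpha 3·12=36, R→Alpha 9·9=81, S→Alpha 10·19=190, T→Alpha 10·19=190, U→Alpha 2·18=36. Service cost 659.
{Delta}: service cost 667
{Echo}: service cost 757
Among all 6 size-1 choices, {Alpha} is lowest.

Choose Alpha only; total service cost 659.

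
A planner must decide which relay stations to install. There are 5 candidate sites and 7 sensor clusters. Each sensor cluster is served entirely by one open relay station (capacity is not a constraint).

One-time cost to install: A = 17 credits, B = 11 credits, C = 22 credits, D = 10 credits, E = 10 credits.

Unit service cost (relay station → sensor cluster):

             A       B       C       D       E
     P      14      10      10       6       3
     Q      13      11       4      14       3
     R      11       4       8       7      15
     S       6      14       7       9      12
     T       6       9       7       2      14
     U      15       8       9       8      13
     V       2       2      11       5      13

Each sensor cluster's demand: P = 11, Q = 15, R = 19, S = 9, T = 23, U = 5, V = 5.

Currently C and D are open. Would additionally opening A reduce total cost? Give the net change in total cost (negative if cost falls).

Yes — net change −7 (cost falls by 7).

Current service cost with {C, D}: 433.
Adding A: each sensor cluster re-picks its cheapest; new service cost 409, saving 24.
Extra fixed cost: 17. Net change = 17 − 24 = -7.
(Totals: 465 → 458.)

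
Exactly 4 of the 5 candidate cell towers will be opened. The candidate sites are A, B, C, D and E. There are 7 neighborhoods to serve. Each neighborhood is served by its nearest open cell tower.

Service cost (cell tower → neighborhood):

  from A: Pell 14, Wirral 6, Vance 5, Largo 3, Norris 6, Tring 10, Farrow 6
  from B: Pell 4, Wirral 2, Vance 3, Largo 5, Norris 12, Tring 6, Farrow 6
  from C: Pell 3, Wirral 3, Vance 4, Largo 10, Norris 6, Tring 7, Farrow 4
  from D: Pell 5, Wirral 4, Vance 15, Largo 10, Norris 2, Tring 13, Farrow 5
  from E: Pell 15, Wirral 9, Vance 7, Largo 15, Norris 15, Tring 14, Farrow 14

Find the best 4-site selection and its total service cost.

With exactly 4 open, each neighborhood uses its cheapest among the chosen.
{A, B, C, D}: Pell→C 3, Wirral→B 2, Vance→B 3, Largo→A 3, Norris→D 2, Tring→B 6, Farrow→C 4. Service cost 23.
{A, B, D, E}: service cost 25
{B, C, D, E}: service cost 25
Among all 5 size-4 choices, {A, B, C, D} is lowest.

Choose A, B, C and D; total service cost 23.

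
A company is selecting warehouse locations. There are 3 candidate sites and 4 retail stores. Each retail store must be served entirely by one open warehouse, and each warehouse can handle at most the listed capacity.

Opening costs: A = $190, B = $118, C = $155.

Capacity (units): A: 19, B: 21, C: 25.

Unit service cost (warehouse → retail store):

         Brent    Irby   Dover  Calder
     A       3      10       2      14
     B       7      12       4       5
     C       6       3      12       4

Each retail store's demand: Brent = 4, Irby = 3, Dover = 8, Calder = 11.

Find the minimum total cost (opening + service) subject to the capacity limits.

Minimum total cost: 382

Open {B, C}: Brent→C 6·4=24, Irby→C 3·3=9, Dover→B 4·8=32, Calder→C 4·11=44.
Loads: B carries 8/21, C carries 18/25. Service 109; fixed 273; total 382.
Next best feasible plan costs 386.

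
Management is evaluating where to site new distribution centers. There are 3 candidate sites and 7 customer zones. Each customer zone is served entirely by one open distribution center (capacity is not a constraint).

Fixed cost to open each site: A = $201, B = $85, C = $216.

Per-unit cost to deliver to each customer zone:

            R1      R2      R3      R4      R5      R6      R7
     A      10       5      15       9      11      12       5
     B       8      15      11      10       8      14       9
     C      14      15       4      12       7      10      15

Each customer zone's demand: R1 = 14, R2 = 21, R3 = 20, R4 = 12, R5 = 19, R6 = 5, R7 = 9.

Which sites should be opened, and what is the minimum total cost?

Open A and C; minimum total cost 1078.

For any fixed open set, each customer zone goes to its cheapest open site; total = fixed + service.
{A, C}: R1→A 10·14=140, R2→A 5·21=105, R3→C 4·20=80, R4→A 9·12=108, R5→C 7·19=133, R6→C 10·5=50, R7→A 5·9=45. Service 661; fixed 417; total 1078.
{A, B}: service 802 + fixed 286 = 1088
{A, B, C}: service 633 + fixed 502 = 1135
{B}: service 1070 + fixed 85 = 1155
No other subset beats 1078.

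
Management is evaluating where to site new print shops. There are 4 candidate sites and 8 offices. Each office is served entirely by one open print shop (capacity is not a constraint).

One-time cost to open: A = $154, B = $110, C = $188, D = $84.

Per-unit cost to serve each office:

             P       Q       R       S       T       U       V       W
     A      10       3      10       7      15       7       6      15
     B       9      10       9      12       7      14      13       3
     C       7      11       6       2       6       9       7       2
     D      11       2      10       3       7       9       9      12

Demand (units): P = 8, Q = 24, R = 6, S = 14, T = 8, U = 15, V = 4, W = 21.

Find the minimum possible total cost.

For any fixed open set, each office goes to its cheapest open site; total = fixed + service.
{C, D}: P→C 7·8=56, Q→D 2·24=48, R→C 6·6=36, S→C 2·14=28, T→C 6·8=48, U→C 9·15=135, V→C 7·4=28, W→C 2·21=42. Service 421; fixed 272; total 693.
{B, D}: P→B 9·8=72, Q→D 2·24=48, R→B 9·6=54, S→D 3·14=42, T→B 7·8=56, U→D 9·15=135, V→D 9·4=36, W→B 3·21=63. Service 506; fixed 194; total 700.
{A, C}: service 411 + fixed 342 = 753
{A, B, C, D}: service 387 + fixed 536 = 923
(All 15 nonempty subsets were checked; C and D is lowest.)

Minimum total cost: 693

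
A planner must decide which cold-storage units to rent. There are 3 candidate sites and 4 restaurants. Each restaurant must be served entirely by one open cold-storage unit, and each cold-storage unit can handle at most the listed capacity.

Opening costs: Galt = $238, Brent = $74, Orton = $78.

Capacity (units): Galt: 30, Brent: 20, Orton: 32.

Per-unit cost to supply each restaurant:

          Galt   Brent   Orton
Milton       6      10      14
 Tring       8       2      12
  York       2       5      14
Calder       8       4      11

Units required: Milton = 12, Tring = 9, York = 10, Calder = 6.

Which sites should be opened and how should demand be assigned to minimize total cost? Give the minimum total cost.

Minimum total cost: 446

Open {Galt, Brent}: Milton→Galt 6·12=72, Tring→Brent 2·9=18, York→Galt 2·10=20, Calder→Brent 4·6=24.
Loads: Galt carries 22/30, Brent carries 15/20. Service 134; fixed 312; total 446.
Next best feasible plan costs 454.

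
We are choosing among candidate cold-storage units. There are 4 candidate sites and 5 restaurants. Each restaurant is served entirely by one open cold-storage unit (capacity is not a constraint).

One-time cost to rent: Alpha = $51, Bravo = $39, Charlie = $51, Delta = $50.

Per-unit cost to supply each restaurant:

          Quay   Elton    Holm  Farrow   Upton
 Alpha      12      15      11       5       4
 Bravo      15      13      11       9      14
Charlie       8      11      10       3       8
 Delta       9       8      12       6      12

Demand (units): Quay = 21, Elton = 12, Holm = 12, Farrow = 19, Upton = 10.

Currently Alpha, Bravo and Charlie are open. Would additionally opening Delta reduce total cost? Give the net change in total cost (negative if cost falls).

Current service cost with {Alpha, Bravo, Charlie}: 517.
Adding Delta: each restaurant re-picks its cheapest; new service cost 481, saving 36.
Extra fixed cost: 50. Net change = 50 − 36 = 14.
(Totals: 658 → 672.)

No — net change +14 (cost rises by 14).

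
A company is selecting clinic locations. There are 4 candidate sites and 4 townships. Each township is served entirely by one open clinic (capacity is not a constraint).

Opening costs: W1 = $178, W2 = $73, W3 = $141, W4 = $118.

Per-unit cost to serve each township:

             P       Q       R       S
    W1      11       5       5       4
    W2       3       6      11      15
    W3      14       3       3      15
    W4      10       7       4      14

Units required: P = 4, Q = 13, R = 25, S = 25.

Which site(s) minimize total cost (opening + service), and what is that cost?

For any fixed open set, each township goes to its cheapest open site; total = fixed + service.
{W1}: P→W1 11·4=44, Q→W1 5·13=65, R→W1 5·25=125, S→W1 4·25=100. Service 334; fixed 178; total 512.
{W1, W2}: P→W2 3·4=12, Q→W1 5·13=65, R→W1 5·25=125, S→W1 4·25=100. Service 302; fixed 251; total 553.
{W1, W3}: P→W1 11·4=44, Q→W3 3·13=39, R→W3 3·25=75, S→W1 4·25=100. Service 258; fixed 319; total 577.
{W1, W2, W3, W4}: service 226 + fixed 510 = 736
No other subset beats 512.

Open W1 only; minimum total cost 512.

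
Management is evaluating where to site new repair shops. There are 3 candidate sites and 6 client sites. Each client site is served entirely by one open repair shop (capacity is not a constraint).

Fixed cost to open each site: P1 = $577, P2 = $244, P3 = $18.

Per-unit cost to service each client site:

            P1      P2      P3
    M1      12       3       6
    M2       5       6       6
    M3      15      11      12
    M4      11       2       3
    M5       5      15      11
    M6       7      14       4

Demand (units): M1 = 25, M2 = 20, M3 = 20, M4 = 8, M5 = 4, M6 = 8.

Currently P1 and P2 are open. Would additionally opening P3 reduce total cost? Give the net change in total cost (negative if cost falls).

Yes — net change −6 (cost falls by 6).

Current service cost with {P1, P2}: 487.
Adding P3: each client site re-picks its cheapest; new service cost 463, saving 24.
Extra fixed cost: 18. Net change = 18 − 24 = -6.
(Totals: 1308 → 1302.)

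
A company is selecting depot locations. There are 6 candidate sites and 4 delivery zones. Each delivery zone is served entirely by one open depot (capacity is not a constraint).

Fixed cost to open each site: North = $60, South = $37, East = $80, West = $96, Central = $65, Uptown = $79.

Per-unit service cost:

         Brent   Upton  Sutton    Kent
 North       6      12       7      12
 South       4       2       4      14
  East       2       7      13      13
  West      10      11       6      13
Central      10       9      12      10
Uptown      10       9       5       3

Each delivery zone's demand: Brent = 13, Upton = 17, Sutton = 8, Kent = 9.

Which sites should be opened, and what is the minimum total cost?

For any fixed open set, each delivery zone goes to its cheapest open site; total = fixed + service.
{South, Uptown}: Brent→South 4·13=52, Upton→South 2·17=34, Sutton→South 4·8=32, Kent→Uptown 3·9=27. Service 145; fixed 116; total 261.
{South}: service 244 + fixed 37 = 281
{South, Central}: Brent→South 4·13=52, Upton→South 2·17=34, Sutton→South 4·8=32, Kent→Central 10·9=90. Service 208; fixed 102; total 310.
{North, South, East, West, Central, Uptown}: Brent→East 2·13=26, Upton→South 2·17=34, Sutton→South 4·8=32, Kent→Uptown 3·9=27. Service 119; fixed 417; total 536.
No other subset beats 261.

Open South and Uptown; minimum total cost 261.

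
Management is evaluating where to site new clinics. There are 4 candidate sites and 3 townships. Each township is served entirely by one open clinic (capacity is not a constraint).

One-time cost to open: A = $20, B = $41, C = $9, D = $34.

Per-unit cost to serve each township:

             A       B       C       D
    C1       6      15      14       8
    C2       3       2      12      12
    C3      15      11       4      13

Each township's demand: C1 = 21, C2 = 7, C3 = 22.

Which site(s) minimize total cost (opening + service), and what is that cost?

Open A and C; minimum total cost 264.

For any fixed open set, each township goes to its cheapest open site; total = fixed + service.
{A, C}: C1→A 6·21=126, C2→A 3·7=21, C3→C 4·22=88. Service 235; fixed 29; total 264.
{A, B, C}: C1→A 6·21=126, C2→B 2·7=14, C3→C 4·22=88. Service 228; fixed 70; total 298.
{A, C, D}: service 235 + fixed 63 = 298
{A, B, C, D}: service 228 + fixed 104 = 332
No other subset beats 264.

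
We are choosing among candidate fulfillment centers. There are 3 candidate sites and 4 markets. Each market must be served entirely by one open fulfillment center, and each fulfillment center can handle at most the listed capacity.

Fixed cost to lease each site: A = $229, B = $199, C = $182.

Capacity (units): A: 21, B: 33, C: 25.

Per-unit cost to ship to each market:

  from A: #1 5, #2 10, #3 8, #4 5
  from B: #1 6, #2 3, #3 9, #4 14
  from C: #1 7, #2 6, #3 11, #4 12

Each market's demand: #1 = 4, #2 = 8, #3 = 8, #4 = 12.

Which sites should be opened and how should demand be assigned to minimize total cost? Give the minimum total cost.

Open {B}: #1→B 6·4=24, #2→B 3·8=24, #3→B 9·8=72, #4→B 14·12=168.
Loads: B carries 32/33. Service 288; fixed 199; total 487.
Next best feasible plan costs 600.

Minimum total cost: 487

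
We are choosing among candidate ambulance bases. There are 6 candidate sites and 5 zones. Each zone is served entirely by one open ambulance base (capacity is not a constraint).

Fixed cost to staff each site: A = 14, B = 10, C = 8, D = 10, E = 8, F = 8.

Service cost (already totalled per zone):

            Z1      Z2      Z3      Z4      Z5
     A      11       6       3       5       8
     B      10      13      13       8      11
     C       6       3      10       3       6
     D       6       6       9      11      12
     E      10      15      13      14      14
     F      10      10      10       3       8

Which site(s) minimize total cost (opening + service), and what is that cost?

Open C only; minimum total cost 36.

For any fixed open set, each zone goes to its cheapest open site; total = fixed + service.
{C}: Z1→C 6, Z2→C 3, Z3→C 10, Z4→C 3, Z5→C 6. Service 28; fixed 8; total 36.
{A, C}: service 21 + fixed 22 = 43
{C, E}: Z1→C 6, Z2→C 3, Z3→C 10, Z4→C 3, Z5→C 6. Service 28; fixed 16; total 44.
{A, B, C, D, E, F}: service 21 + fixed 58 = 79
No other subset beats 36.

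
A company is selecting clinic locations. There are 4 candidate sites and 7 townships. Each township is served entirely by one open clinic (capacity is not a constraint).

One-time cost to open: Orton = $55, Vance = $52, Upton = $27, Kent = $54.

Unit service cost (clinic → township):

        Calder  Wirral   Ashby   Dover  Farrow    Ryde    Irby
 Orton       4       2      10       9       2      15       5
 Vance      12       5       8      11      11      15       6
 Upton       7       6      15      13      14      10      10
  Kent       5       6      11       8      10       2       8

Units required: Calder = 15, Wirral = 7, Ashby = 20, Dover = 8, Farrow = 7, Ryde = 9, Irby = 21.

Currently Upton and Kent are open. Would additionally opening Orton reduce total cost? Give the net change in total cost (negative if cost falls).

Yes — net change −127 (cost falls by 127).

Current service cost with {Upton, Kent}: 657.
Adding Orton: each township re-picks its cheapest; new service cost 475, saving 182.
Extra fixed cost: 55. Net change = 55 − 182 = -127.
(Totals: 738 → 611.)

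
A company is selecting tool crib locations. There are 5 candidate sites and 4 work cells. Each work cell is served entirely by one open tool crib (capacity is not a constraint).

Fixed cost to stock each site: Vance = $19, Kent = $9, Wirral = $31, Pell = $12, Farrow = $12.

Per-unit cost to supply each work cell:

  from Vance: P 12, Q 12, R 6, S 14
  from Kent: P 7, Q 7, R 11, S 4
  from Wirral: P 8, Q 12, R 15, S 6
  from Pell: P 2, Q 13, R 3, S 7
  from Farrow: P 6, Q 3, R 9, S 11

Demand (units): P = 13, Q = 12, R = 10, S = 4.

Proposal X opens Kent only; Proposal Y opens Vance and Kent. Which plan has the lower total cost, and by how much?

Proposal Y is cheaper by 31.

Proposal X: {Kent}: P→Kent 7·13=91, Q→Kent 7·12=84, R→Kent 11·10=110, S→Kent 4·4=16. Service 301; fixed 9; total 310.
Proposal Y: {Vance, Kent}: P→Kent 7·13=91, Q→Kent 7·12=84, R→Vance 6·10=60, S→Kent 4·4=16. Service 251; fixed 28; total 279.
Difference: |310 − 279| = 31.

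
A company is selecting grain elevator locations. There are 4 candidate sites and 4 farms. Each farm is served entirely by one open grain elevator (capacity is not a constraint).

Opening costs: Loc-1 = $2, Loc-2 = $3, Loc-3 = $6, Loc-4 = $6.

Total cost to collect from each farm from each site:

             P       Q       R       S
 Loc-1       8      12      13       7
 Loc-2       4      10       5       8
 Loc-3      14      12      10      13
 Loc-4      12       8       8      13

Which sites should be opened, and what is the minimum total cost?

Open Loc-2 only; minimum total cost 30.

For any fixed open set, each farm goes to its cheapest open site; total = fixed + service.
{Loc-2}: P→Loc-2 4, Q→Loc-2 10, R→Loc-2 5, S→Loc-2 8. Service 27; fixed 3; total 30.
{Loc-1, Loc-2}: service 26 + fixed 5 = 31
{Loc-2, Loc-4}: service 25 + fixed 9 = 34
{Loc-1, Loc-2, Loc-3, Loc-4}: service 24 + fixed 17 = 41
(All 15 nonempty subsets were checked; Loc-2 only is lowest.)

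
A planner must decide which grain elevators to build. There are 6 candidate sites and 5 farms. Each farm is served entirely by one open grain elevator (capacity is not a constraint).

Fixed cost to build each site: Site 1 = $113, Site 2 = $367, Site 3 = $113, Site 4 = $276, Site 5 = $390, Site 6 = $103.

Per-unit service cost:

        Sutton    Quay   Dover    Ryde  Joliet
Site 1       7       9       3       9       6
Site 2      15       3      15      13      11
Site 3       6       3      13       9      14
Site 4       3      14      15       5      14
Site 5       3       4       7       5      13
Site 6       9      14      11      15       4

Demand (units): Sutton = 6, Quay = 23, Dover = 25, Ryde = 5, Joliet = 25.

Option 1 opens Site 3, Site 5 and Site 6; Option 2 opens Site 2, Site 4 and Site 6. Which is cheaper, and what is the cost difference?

Option 1 is cheaper by 240.

Option 1: {Site 3, Site 5, Site 6}: Sutton→Site 5 3·6=18, Quay→Site 3 3·23=69, Dover→Site 5 7·25=175, Ryde→Site 5 5·5=25, Joliet→Site 6 4·25=100. Service 387; fixed 606; total 993.
Option 2: {Site 2, Site 4, Site 6}: Sutton→Site 4 3·6=18, Quay→Site 2 3·23=69, Dover→Site 6 11·25=275, Ryde→Site 4 5·5=25, Joliet→Site 6 4·25=100. Service 487; fixed 746; total 1233.
Difference: |993 − 1233| = 240.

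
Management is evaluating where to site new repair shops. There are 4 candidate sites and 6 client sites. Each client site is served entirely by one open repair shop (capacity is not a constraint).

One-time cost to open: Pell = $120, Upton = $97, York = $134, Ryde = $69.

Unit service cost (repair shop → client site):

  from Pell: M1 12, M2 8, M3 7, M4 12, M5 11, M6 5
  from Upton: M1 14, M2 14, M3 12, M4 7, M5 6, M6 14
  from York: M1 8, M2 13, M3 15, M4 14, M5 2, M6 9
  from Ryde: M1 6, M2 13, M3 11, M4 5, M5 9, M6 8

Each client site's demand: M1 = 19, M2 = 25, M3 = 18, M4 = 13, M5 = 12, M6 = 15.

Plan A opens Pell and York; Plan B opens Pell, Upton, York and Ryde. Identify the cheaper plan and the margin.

Plan A is cheaper by 37.

Plan A: {Pell, York}: M1→York 8·19=152, M2→Pell 8·25=200, M3→Pell 7·18=126, M4→Pell 12·13=156, M5→York 2·12=24, M6→Pell 5·15=75. Service 733; fixed 254; total 987.
Plan B: {Pell, Upton, York, Ryde}: M1→Ryde 6·19=114, M2→Pell 8·25=200, M3→Pell 7·18=126, M4→Ryde 5·13=65, M5→York 2·12=24, M6→Pell 5·15=75. Service 604; fixed 420; total 1024.
Difference: |987 − 1024| = 37.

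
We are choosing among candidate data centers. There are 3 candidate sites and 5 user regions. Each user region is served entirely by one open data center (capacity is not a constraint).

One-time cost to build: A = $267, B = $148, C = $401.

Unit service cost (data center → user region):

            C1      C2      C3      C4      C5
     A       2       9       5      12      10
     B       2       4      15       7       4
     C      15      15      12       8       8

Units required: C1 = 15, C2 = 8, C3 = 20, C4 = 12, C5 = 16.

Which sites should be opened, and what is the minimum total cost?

For any fixed open set, each user region goes to its cheapest open site; total = fixed + service.
{B}: C1→B 2·15=30, C2→B 4·8=32, C3→B 15·20=300, C4→B 7·12=84, C5→B 4·16=64. Service 510; fixed 148; total 658.
{A, B}: service 310 + fixed 415 = 725
{A}: service 506 + fixed 267 = 773
{A, B, C}: C1→A 2·15=30, C2→B 4·8=32, C3→A 5·20=100, C4→B 7·12=84, C5→B 4·16=64. Service 310; fixed 816; total 1126.
No other subset beats 658.

Open B only; minimum total cost 658.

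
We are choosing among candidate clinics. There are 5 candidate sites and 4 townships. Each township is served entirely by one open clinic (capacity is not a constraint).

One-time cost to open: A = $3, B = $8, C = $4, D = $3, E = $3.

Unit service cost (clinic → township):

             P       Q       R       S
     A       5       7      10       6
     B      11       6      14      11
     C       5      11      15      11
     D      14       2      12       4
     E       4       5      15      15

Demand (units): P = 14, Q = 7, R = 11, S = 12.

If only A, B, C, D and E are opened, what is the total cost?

Each township is assigned to its cheapest site among the open ones.
{A, B, C, D, E}: P→E 4·14=56, Q→D 2·7=14, R→A 10·11=110, S→D 4·12=48. Service 228; fixed 21; total 249.

Total cost: 249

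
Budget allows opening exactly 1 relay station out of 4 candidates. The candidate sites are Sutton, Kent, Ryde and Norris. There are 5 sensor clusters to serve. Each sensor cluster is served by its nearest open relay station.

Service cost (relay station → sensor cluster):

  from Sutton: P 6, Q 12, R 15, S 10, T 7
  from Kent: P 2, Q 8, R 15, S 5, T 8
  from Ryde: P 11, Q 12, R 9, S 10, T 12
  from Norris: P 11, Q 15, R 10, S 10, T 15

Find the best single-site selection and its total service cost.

Choose Kent only; total service cost 38.

With exactly 1 open, each sensor cluster uses its cheapest among the chosen.
{Kent}: P→Kent 2, Q→Kent 8, R→Kent 15, S→Kent 5, T→Kent 8. Service cost 38.
{Sutton}: service cost 50
{Ryde}: service cost 54
Among all 4 size-1 choices, {Kent} is lowest.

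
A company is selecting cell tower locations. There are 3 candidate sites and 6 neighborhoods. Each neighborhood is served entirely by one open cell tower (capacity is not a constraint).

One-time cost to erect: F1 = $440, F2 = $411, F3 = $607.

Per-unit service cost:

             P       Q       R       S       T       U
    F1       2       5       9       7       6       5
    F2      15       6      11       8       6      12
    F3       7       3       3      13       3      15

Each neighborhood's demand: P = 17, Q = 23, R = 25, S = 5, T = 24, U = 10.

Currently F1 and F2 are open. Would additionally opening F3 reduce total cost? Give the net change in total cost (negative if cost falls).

No — net change +339 (cost rises by 339).

Current service cost with {F1, F2}: 603.
Adding F3: each neighborhood re-picks its cheapest; new service cost 335, saving 268.
Extra fixed cost: 607. Net change = 607 − 268 = 339.
(Totals: 1454 → 1793.)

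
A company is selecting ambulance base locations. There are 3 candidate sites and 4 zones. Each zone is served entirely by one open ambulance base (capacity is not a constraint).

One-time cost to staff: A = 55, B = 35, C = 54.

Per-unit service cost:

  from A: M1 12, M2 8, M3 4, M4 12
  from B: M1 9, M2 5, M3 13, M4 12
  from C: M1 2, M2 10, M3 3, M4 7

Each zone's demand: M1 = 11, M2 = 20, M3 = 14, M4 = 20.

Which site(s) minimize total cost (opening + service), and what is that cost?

For any fixed open set, each zone goes to its cheapest open site; total = fixed + service.
{B, C}: M1→C 2·11=22, M2→B 5·20=100, M3→C 3·14=42, M4→C 7·20=140. Service 304; fixed 89; total 393.
{A, B, C}: service 304 + fixed 144 = 448
{C}: M1→C 2·11=22, M2→C 10·20=200, M3→C 3·14=42, M4→C 7·20=140. Service 404; fixed 54; total 458.
{B}: M1→B 9·11=99, M2→B 5·20=100, M3→B 13·14=182, M4→B 12·20=240. Service 621; fixed 35; total 656.
No other subset beats 393.

Open B and C; minimum total cost 393.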